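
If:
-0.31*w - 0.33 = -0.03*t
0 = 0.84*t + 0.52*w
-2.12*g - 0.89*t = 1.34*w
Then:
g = 0.37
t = 0.62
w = -1.00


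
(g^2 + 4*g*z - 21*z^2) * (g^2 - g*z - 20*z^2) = g^4 + 3*g^3*z - 45*g^2*z^2 - 59*g*z^3 + 420*z^4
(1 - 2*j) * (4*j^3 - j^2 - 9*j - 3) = -8*j^4 + 6*j^3 + 17*j^2 - 3*j - 3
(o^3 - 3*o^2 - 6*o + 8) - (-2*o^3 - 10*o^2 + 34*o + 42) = 3*o^3 + 7*o^2 - 40*o - 34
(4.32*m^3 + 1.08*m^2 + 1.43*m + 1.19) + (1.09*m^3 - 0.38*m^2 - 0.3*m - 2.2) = 5.41*m^3 + 0.7*m^2 + 1.13*m - 1.01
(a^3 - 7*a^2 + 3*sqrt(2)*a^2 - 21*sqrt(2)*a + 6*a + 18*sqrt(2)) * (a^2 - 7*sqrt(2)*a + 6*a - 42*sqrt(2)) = a^5 - 4*sqrt(2)*a^4 - a^4 - 78*a^3 + 4*sqrt(2)*a^3 + 78*a^2 + 144*sqrt(2)*a^2 - 144*sqrt(2)*a + 1512*a - 1512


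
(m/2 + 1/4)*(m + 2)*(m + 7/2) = m^3/2 + 3*m^2 + 39*m/8 + 7/4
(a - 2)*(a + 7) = a^2 + 5*a - 14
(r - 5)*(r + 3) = r^2 - 2*r - 15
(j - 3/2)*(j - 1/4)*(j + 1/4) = j^3 - 3*j^2/2 - j/16 + 3/32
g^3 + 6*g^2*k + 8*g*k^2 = g*(g + 2*k)*(g + 4*k)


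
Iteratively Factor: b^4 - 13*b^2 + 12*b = (b + 4)*(b^3 - 4*b^2 + 3*b) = (b - 1)*(b + 4)*(b^2 - 3*b) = (b - 3)*(b - 1)*(b + 4)*(b)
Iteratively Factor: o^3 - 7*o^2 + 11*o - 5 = (o - 1)*(o^2 - 6*o + 5) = (o - 1)^2*(o - 5)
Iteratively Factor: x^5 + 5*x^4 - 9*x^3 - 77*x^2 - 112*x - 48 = (x + 1)*(x^4 + 4*x^3 - 13*x^2 - 64*x - 48) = (x + 1)^2*(x^3 + 3*x^2 - 16*x - 48) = (x + 1)^2*(x + 4)*(x^2 - x - 12) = (x + 1)^2*(x + 3)*(x + 4)*(x - 4)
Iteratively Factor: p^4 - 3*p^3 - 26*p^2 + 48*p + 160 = (p - 4)*(p^3 + p^2 - 22*p - 40) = (p - 4)*(p + 4)*(p^2 - 3*p - 10) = (p - 4)*(p + 2)*(p + 4)*(p - 5)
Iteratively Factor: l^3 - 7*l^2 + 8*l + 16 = (l - 4)*(l^2 - 3*l - 4) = (l - 4)^2*(l + 1)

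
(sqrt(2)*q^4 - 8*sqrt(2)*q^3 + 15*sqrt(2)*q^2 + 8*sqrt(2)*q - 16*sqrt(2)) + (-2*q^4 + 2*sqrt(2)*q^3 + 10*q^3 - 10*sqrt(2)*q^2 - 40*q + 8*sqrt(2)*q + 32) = -2*q^4 + sqrt(2)*q^4 - 6*sqrt(2)*q^3 + 10*q^3 + 5*sqrt(2)*q^2 - 40*q + 16*sqrt(2)*q - 16*sqrt(2) + 32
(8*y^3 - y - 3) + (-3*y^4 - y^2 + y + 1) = -3*y^4 + 8*y^3 - y^2 - 2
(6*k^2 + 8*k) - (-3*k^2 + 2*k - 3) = 9*k^2 + 6*k + 3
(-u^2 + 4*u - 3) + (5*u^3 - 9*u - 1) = 5*u^3 - u^2 - 5*u - 4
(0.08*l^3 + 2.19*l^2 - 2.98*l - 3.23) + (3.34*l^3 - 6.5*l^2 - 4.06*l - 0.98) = 3.42*l^3 - 4.31*l^2 - 7.04*l - 4.21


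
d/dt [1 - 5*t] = -5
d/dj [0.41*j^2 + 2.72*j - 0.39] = 0.82*j + 2.72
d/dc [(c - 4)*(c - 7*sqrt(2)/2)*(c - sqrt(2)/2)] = 3*c^2 - 8*sqrt(2)*c - 8*c + 7/2 + 16*sqrt(2)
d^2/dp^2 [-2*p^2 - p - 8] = -4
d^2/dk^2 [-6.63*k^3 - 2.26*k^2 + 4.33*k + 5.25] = -39.78*k - 4.52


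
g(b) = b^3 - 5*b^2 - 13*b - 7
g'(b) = 3*b^2 - 10*b - 13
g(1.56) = -35.65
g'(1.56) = -21.30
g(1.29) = -29.94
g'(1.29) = -20.91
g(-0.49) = -1.95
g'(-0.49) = -7.38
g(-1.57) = -2.78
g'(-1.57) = 10.09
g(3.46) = -70.42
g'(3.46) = -11.69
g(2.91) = -62.53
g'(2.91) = -16.70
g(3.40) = -69.70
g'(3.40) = -12.32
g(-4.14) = -109.84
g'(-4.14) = 79.82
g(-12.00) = -2299.00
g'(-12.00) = 539.00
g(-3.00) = -40.00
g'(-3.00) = 44.00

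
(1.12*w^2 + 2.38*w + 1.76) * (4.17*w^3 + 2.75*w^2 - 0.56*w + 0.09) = 4.6704*w^5 + 13.0046*w^4 + 13.257*w^3 + 3.608*w^2 - 0.7714*w + 0.1584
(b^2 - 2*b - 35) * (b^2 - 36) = b^4 - 2*b^3 - 71*b^2 + 72*b + 1260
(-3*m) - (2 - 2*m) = -m - 2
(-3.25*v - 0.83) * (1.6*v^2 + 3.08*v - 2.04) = -5.2*v^3 - 11.338*v^2 + 4.0736*v + 1.6932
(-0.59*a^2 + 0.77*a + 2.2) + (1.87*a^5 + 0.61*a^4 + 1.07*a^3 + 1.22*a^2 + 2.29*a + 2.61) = 1.87*a^5 + 0.61*a^4 + 1.07*a^3 + 0.63*a^2 + 3.06*a + 4.81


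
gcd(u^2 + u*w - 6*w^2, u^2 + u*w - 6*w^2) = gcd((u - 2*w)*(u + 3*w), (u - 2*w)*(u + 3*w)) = u^2 + u*w - 6*w^2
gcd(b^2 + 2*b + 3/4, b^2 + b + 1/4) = b + 1/2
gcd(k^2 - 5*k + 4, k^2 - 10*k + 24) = k - 4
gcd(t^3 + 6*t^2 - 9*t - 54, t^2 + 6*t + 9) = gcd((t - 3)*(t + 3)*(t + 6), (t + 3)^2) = t + 3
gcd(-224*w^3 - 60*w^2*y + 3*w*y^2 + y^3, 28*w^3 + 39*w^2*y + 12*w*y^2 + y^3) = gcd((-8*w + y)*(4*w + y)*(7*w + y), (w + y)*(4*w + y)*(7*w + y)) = 28*w^2 + 11*w*y + y^2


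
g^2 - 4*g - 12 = (g - 6)*(g + 2)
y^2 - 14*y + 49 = (y - 7)^2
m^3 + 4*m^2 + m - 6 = (m - 1)*(m + 2)*(m + 3)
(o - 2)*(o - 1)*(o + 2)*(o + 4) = o^4 + 3*o^3 - 8*o^2 - 12*o + 16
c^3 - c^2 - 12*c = c*(c - 4)*(c + 3)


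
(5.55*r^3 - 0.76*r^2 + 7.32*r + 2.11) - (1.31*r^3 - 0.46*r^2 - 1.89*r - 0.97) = 4.24*r^3 - 0.3*r^2 + 9.21*r + 3.08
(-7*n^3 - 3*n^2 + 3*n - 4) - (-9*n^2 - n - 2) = -7*n^3 + 6*n^2 + 4*n - 2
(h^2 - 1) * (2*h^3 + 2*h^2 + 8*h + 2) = 2*h^5 + 2*h^4 + 6*h^3 - 8*h - 2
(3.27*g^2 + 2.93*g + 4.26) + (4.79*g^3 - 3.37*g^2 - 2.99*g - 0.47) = 4.79*g^3 - 0.1*g^2 - 0.0600000000000001*g + 3.79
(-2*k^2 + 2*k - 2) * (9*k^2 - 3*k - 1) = -18*k^4 + 24*k^3 - 22*k^2 + 4*k + 2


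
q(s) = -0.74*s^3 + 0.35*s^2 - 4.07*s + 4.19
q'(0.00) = -4.07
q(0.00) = 4.19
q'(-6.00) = -88.19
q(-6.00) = 201.05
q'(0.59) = -4.43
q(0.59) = 1.76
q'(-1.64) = -11.19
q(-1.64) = 15.07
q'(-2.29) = -17.31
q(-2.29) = 24.23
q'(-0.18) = -4.27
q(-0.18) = 4.94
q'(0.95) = -5.41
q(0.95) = 0.00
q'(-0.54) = -5.10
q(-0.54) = 6.61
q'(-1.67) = -11.43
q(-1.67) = 15.41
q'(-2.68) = -21.89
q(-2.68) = 31.86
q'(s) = -2.22*s^2 + 0.7*s - 4.07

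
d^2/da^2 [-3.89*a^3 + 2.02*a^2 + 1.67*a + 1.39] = 4.04 - 23.34*a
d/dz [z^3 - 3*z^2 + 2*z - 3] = 3*z^2 - 6*z + 2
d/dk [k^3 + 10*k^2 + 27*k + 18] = 3*k^2 + 20*k + 27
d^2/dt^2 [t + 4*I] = 0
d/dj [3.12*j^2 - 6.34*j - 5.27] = 6.24*j - 6.34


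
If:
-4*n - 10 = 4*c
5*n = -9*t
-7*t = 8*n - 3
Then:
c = -239/74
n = 27/37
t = -15/37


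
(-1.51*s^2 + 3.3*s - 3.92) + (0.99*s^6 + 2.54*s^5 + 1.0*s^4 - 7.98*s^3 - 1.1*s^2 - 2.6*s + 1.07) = 0.99*s^6 + 2.54*s^5 + 1.0*s^4 - 7.98*s^3 - 2.61*s^2 + 0.7*s - 2.85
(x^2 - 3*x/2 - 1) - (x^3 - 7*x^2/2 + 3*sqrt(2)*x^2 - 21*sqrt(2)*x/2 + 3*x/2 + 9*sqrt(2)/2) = -x^3 - 3*sqrt(2)*x^2 + 9*x^2/2 - 3*x + 21*sqrt(2)*x/2 - 9*sqrt(2)/2 - 1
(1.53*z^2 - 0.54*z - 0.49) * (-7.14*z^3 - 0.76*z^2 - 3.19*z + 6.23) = -10.9242*z^5 + 2.6928*z^4 - 0.9717*z^3 + 11.6269*z^2 - 1.8011*z - 3.0527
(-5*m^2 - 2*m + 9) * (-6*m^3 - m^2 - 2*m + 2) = 30*m^5 + 17*m^4 - 42*m^3 - 15*m^2 - 22*m + 18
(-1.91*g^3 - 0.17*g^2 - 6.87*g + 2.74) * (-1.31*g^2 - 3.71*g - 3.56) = 2.5021*g^5 + 7.3088*g^4 + 16.43*g^3 + 22.5035*g^2 + 14.2918*g - 9.7544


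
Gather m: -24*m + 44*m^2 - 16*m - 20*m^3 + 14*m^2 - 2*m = -20*m^3 + 58*m^2 - 42*m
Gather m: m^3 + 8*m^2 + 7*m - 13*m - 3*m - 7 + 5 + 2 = m^3 + 8*m^2 - 9*m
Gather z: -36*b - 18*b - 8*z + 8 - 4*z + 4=-54*b - 12*z + 12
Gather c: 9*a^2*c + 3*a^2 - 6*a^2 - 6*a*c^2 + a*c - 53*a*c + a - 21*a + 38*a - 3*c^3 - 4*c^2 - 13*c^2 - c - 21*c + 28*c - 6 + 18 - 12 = -3*a^2 + 18*a - 3*c^3 + c^2*(-6*a - 17) + c*(9*a^2 - 52*a + 6)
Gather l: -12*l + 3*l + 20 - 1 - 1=18 - 9*l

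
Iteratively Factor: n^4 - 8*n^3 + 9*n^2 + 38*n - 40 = (n - 4)*(n^3 - 4*n^2 - 7*n + 10) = (n - 4)*(n - 1)*(n^2 - 3*n - 10) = (n - 5)*(n - 4)*(n - 1)*(n + 2)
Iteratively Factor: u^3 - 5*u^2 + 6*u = (u)*(u^2 - 5*u + 6) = u*(u - 3)*(u - 2)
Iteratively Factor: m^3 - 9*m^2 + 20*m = (m - 4)*(m^2 - 5*m) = (m - 5)*(m - 4)*(m)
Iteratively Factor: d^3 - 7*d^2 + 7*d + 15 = (d - 5)*(d^2 - 2*d - 3) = (d - 5)*(d + 1)*(d - 3)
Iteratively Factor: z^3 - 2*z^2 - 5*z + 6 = (z - 1)*(z^2 - z - 6) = (z - 1)*(z + 2)*(z - 3)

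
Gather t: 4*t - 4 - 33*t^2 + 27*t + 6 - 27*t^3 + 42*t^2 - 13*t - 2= -27*t^3 + 9*t^2 + 18*t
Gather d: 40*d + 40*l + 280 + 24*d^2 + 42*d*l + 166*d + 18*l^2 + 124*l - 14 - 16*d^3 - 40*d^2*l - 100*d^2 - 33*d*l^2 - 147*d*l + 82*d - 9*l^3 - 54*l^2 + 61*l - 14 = -16*d^3 + d^2*(-40*l - 76) + d*(-33*l^2 - 105*l + 288) - 9*l^3 - 36*l^2 + 225*l + 252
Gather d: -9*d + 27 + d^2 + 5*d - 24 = d^2 - 4*d + 3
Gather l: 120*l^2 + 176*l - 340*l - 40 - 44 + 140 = 120*l^2 - 164*l + 56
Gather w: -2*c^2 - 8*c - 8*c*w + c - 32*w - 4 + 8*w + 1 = -2*c^2 - 7*c + w*(-8*c - 24) - 3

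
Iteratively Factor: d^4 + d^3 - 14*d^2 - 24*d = (d + 2)*(d^3 - d^2 - 12*d) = (d + 2)*(d + 3)*(d^2 - 4*d) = (d - 4)*(d + 2)*(d + 3)*(d)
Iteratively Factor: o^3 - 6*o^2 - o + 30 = (o + 2)*(o^2 - 8*o + 15) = (o - 3)*(o + 2)*(o - 5)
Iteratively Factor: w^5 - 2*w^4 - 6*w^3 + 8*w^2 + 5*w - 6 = (w + 1)*(w^4 - 3*w^3 - 3*w^2 + 11*w - 6) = (w - 1)*(w + 1)*(w^3 - 2*w^2 - 5*w + 6) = (w - 1)^2*(w + 1)*(w^2 - w - 6) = (w - 1)^2*(w + 1)*(w + 2)*(w - 3)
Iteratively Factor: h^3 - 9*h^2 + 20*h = (h - 5)*(h^2 - 4*h) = (h - 5)*(h - 4)*(h)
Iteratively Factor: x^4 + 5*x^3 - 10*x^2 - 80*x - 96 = (x + 4)*(x^3 + x^2 - 14*x - 24) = (x + 2)*(x + 4)*(x^2 - x - 12) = (x + 2)*(x + 3)*(x + 4)*(x - 4)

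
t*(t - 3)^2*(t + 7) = t^4 + t^3 - 33*t^2 + 63*t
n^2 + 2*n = n*(n + 2)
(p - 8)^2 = p^2 - 16*p + 64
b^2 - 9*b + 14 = (b - 7)*(b - 2)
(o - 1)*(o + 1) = o^2 - 1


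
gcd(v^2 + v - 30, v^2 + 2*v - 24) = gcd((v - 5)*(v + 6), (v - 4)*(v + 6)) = v + 6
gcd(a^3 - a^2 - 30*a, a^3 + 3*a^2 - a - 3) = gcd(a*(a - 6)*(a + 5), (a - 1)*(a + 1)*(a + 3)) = 1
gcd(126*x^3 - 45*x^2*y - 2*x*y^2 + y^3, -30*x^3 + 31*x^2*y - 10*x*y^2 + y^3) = 3*x - y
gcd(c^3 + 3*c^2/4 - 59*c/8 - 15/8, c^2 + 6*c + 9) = c + 3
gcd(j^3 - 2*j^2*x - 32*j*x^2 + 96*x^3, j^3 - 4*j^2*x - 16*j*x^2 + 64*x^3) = j^2 - 8*j*x + 16*x^2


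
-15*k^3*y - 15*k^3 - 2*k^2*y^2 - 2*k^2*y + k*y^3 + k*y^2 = (-5*k + y)*(3*k + y)*(k*y + k)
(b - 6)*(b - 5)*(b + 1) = b^3 - 10*b^2 + 19*b + 30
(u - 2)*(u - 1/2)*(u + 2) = u^3 - u^2/2 - 4*u + 2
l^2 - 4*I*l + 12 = (l - 6*I)*(l + 2*I)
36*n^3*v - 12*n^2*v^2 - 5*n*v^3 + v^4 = v*(-6*n + v)*(-2*n + v)*(3*n + v)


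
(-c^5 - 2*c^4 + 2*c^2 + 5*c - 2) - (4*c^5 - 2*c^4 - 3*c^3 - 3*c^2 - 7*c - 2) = -5*c^5 + 3*c^3 + 5*c^2 + 12*c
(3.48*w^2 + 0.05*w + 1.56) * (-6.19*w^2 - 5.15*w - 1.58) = -21.5412*w^4 - 18.2315*w^3 - 15.4123*w^2 - 8.113*w - 2.4648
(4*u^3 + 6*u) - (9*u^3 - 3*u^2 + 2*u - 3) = -5*u^3 + 3*u^2 + 4*u + 3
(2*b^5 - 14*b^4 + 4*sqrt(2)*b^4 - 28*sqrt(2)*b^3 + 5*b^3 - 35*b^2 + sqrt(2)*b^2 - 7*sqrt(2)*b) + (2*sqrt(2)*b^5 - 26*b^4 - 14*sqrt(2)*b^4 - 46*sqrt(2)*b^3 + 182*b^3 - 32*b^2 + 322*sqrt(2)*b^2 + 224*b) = 2*b^5 + 2*sqrt(2)*b^5 - 40*b^4 - 10*sqrt(2)*b^4 - 74*sqrt(2)*b^3 + 187*b^3 - 67*b^2 + 323*sqrt(2)*b^2 - 7*sqrt(2)*b + 224*b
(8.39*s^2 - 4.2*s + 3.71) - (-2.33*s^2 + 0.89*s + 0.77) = 10.72*s^2 - 5.09*s + 2.94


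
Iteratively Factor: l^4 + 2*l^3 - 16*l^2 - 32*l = (l)*(l^3 + 2*l^2 - 16*l - 32) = l*(l + 4)*(l^2 - 2*l - 8) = l*(l + 2)*(l + 4)*(l - 4)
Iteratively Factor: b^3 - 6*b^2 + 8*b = (b - 2)*(b^2 - 4*b) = (b - 4)*(b - 2)*(b)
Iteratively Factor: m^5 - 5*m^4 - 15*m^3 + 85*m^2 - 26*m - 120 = (m + 1)*(m^4 - 6*m^3 - 9*m^2 + 94*m - 120) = (m - 2)*(m + 1)*(m^3 - 4*m^2 - 17*m + 60) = (m - 2)*(m + 1)*(m + 4)*(m^2 - 8*m + 15) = (m - 5)*(m - 2)*(m + 1)*(m + 4)*(m - 3)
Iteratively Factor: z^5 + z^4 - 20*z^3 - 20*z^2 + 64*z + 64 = (z - 4)*(z^4 + 5*z^3 - 20*z - 16) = (z - 4)*(z + 1)*(z^3 + 4*z^2 - 4*z - 16) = (z - 4)*(z - 2)*(z + 1)*(z^2 + 6*z + 8) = (z - 4)*(z - 2)*(z + 1)*(z + 4)*(z + 2)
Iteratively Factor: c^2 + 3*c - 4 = (c + 4)*(c - 1)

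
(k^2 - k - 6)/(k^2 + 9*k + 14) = (k - 3)/(k + 7)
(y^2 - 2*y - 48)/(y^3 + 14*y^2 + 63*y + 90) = (y - 8)/(y^2 + 8*y + 15)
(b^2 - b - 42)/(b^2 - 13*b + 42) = (b + 6)/(b - 6)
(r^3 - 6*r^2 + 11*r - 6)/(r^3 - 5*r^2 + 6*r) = (r - 1)/r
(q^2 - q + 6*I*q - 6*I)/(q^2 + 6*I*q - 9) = (q^2 - q + 6*I*q - 6*I)/(q^2 + 6*I*q - 9)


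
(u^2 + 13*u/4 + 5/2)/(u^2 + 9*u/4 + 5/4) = (u + 2)/(u + 1)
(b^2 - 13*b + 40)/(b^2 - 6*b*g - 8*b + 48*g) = (b - 5)/(b - 6*g)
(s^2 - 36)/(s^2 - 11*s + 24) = (s^2 - 36)/(s^2 - 11*s + 24)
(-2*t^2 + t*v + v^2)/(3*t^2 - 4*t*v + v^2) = (-2*t - v)/(3*t - v)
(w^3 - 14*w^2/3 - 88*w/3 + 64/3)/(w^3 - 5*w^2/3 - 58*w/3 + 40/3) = (w - 8)/(w - 5)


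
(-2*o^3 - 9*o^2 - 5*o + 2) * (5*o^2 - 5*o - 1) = -10*o^5 - 35*o^4 + 22*o^3 + 44*o^2 - 5*o - 2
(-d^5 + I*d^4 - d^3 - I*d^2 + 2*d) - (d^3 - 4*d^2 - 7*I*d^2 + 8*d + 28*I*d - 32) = -d^5 + I*d^4 - 2*d^3 + 4*d^2 + 6*I*d^2 - 6*d - 28*I*d + 32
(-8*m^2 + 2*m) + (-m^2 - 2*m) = -9*m^2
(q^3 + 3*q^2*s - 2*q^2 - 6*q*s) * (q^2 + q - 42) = q^5 + 3*q^4*s - q^4 - 3*q^3*s - 44*q^3 - 132*q^2*s + 84*q^2 + 252*q*s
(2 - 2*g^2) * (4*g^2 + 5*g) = -8*g^4 - 10*g^3 + 8*g^2 + 10*g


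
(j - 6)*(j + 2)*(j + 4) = j^3 - 28*j - 48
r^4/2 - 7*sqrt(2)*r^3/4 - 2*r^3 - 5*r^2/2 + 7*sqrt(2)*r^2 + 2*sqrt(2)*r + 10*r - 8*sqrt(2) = (r/2 + sqrt(2)/2)*(r - 4)*(r - 4*sqrt(2))*(r - sqrt(2)/2)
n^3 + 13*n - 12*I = (n - 3*I)*(n - I)*(n + 4*I)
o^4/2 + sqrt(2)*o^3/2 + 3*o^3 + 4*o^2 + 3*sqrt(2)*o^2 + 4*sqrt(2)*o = o*(o/2 + 1)*(o + 4)*(o + sqrt(2))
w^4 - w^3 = w^3*(w - 1)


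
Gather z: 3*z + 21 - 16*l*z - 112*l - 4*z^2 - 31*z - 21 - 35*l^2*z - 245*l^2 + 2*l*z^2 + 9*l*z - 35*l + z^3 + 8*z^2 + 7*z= -245*l^2 - 147*l + z^3 + z^2*(2*l + 4) + z*(-35*l^2 - 7*l - 21)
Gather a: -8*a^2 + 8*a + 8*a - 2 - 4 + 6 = -8*a^2 + 16*a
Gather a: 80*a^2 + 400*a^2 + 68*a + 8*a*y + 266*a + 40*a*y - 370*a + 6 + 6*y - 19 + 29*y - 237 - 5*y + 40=480*a^2 + a*(48*y - 36) + 30*y - 210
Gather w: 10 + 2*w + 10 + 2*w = 4*w + 20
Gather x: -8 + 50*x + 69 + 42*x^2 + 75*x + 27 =42*x^2 + 125*x + 88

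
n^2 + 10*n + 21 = (n + 3)*(n + 7)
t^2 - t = t*(t - 1)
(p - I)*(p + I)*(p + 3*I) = p^3 + 3*I*p^2 + p + 3*I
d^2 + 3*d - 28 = (d - 4)*(d + 7)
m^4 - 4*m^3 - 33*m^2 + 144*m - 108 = (m - 6)*(m - 3)*(m - 1)*(m + 6)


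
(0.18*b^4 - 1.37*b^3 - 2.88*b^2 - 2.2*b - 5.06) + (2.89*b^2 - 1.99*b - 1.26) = 0.18*b^4 - 1.37*b^3 + 0.0100000000000002*b^2 - 4.19*b - 6.32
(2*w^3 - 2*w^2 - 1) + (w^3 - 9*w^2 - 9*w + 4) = 3*w^3 - 11*w^2 - 9*w + 3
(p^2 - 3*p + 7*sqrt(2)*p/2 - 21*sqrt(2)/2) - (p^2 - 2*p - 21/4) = -p + 7*sqrt(2)*p/2 - 21*sqrt(2)/2 + 21/4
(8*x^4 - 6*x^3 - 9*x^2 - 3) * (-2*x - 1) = -16*x^5 + 4*x^4 + 24*x^3 + 9*x^2 + 6*x + 3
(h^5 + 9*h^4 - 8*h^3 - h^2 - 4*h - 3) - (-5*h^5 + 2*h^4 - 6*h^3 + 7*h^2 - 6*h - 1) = 6*h^5 + 7*h^4 - 2*h^3 - 8*h^2 + 2*h - 2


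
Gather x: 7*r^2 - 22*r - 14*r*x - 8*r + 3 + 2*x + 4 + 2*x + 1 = 7*r^2 - 30*r + x*(4 - 14*r) + 8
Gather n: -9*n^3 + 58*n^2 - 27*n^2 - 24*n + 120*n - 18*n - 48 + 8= -9*n^3 + 31*n^2 + 78*n - 40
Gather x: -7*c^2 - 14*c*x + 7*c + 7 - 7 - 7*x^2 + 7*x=-7*c^2 + 7*c - 7*x^2 + x*(7 - 14*c)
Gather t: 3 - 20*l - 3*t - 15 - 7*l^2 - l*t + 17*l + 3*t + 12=-7*l^2 - l*t - 3*l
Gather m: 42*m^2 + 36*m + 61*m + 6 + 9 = 42*m^2 + 97*m + 15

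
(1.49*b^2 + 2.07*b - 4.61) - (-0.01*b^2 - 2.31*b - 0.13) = 1.5*b^2 + 4.38*b - 4.48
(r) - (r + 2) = -2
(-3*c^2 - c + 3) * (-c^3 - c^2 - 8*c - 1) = 3*c^5 + 4*c^4 + 22*c^3 + 8*c^2 - 23*c - 3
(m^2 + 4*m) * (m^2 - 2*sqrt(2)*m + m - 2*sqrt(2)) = m^4 - 2*sqrt(2)*m^3 + 5*m^3 - 10*sqrt(2)*m^2 + 4*m^2 - 8*sqrt(2)*m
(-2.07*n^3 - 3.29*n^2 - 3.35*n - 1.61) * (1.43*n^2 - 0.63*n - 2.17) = -2.9601*n^5 - 3.4006*n^4 + 1.7741*n^3 + 6.9475*n^2 + 8.2838*n + 3.4937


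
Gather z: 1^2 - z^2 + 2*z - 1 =-z^2 + 2*z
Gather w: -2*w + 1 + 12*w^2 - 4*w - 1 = 12*w^2 - 6*w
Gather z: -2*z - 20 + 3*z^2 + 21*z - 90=3*z^2 + 19*z - 110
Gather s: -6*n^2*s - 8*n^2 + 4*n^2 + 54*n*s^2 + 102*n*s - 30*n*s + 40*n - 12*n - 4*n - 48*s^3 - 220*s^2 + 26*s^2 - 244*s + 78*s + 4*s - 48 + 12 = -4*n^2 + 24*n - 48*s^3 + s^2*(54*n - 194) + s*(-6*n^2 + 72*n - 162) - 36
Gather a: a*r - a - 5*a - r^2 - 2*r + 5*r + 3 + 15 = a*(r - 6) - r^2 + 3*r + 18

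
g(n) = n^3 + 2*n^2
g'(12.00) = 480.00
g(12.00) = 2016.00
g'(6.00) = 132.00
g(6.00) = 288.00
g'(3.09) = 41.00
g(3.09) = 48.60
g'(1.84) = 17.52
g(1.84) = 13.00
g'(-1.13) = -0.69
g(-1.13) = 1.11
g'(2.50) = 28.75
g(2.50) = 28.12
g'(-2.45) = 8.21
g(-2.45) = -2.70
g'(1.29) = 10.15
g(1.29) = 5.47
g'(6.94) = 172.25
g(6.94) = 430.58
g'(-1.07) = -0.85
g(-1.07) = 1.06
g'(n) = 3*n^2 + 4*n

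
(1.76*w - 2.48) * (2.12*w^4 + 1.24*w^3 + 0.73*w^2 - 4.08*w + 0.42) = 3.7312*w^5 - 3.0752*w^4 - 1.7904*w^3 - 8.9912*w^2 + 10.8576*w - 1.0416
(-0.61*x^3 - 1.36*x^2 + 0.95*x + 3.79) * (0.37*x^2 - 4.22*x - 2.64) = -0.2257*x^5 + 2.071*x^4 + 7.7011*x^3 + 0.983700000000001*x^2 - 18.5018*x - 10.0056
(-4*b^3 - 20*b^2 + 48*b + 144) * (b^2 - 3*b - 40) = -4*b^5 - 8*b^4 + 268*b^3 + 800*b^2 - 2352*b - 5760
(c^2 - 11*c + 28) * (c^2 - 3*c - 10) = c^4 - 14*c^3 + 51*c^2 + 26*c - 280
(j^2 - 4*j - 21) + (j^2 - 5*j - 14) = 2*j^2 - 9*j - 35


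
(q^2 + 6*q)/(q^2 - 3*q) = (q + 6)/(q - 3)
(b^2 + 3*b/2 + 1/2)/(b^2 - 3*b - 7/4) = 2*(b + 1)/(2*b - 7)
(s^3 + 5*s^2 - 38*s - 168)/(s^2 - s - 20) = (s^2 + s - 42)/(s - 5)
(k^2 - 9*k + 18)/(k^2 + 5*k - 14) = (k^2 - 9*k + 18)/(k^2 + 5*k - 14)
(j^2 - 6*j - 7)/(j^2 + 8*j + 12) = (j^2 - 6*j - 7)/(j^2 + 8*j + 12)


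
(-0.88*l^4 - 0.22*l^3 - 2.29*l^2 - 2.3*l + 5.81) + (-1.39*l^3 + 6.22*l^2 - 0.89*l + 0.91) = -0.88*l^4 - 1.61*l^3 + 3.93*l^2 - 3.19*l + 6.72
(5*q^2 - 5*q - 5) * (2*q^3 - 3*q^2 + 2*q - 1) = 10*q^5 - 25*q^4 + 15*q^3 - 5*q + 5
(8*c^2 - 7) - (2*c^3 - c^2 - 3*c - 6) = -2*c^3 + 9*c^2 + 3*c - 1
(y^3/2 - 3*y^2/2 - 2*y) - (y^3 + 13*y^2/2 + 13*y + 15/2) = -y^3/2 - 8*y^2 - 15*y - 15/2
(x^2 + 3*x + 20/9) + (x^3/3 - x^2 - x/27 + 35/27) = x^3/3 + 80*x/27 + 95/27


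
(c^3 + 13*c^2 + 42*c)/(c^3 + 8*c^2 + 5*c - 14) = c*(c + 6)/(c^2 + c - 2)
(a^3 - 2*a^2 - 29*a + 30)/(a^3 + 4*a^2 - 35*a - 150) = (a - 1)/(a + 5)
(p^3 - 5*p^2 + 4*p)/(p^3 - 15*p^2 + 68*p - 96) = p*(p - 1)/(p^2 - 11*p + 24)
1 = 1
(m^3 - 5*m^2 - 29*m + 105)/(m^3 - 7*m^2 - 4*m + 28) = (m^2 + 2*m - 15)/(m^2 - 4)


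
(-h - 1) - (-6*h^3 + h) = 6*h^3 - 2*h - 1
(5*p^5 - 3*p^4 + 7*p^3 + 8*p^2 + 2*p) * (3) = 15*p^5 - 9*p^4 + 21*p^3 + 24*p^2 + 6*p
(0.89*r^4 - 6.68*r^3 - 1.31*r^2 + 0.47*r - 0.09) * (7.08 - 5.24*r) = -4.6636*r^5 + 41.3044*r^4 - 40.43*r^3 - 11.7376*r^2 + 3.7992*r - 0.6372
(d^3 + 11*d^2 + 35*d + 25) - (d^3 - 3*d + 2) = 11*d^2 + 38*d + 23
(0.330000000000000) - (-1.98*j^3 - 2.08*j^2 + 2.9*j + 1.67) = 1.98*j^3 + 2.08*j^2 - 2.9*j - 1.34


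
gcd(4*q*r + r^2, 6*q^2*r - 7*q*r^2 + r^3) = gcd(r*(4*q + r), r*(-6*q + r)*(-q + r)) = r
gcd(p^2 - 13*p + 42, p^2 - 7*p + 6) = p - 6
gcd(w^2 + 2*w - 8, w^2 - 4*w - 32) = w + 4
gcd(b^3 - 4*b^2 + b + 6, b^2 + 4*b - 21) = b - 3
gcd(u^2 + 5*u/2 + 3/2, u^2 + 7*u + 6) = u + 1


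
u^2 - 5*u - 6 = (u - 6)*(u + 1)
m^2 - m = m*(m - 1)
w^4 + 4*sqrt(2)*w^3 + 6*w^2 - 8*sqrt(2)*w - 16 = (w - sqrt(2))*(w + sqrt(2))*(w + 2*sqrt(2))^2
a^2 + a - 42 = (a - 6)*(a + 7)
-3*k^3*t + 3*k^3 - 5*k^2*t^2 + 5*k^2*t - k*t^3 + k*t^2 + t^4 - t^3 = (-3*k + t)*(k + t)^2*(t - 1)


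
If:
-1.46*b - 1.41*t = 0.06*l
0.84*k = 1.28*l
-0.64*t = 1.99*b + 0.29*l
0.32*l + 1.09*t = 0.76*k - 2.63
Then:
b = -0.79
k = 6.06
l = 3.98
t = 0.65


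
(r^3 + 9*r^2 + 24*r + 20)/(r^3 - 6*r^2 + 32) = (r^2 + 7*r + 10)/(r^2 - 8*r + 16)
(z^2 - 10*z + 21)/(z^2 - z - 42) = (z - 3)/(z + 6)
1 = 1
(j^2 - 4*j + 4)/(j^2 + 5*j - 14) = (j - 2)/(j + 7)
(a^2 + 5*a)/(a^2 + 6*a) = (a + 5)/(a + 6)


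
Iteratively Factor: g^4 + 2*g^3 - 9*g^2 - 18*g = (g - 3)*(g^3 + 5*g^2 + 6*g) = (g - 3)*(g + 2)*(g^2 + 3*g) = g*(g - 3)*(g + 2)*(g + 3)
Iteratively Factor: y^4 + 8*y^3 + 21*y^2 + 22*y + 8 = (y + 2)*(y^3 + 6*y^2 + 9*y + 4) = (y + 2)*(y + 4)*(y^2 + 2*y + 1) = (y + 1)*(y + 2)*(y + 4)*(y + 1)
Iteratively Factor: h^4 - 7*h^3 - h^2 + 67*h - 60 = (h - 1)*(h^3 - 6*h^2 - 7*h + 60) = (h - 1)*(h + 3)*(h^2 - 9*h + 20) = (h - 4)*(h - 1)*(h + 3)*(h - 5)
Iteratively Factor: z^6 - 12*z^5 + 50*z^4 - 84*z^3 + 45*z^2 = (z)*(z^5 - 12*z^4 + 50*z^3 - 84*z^2 + 45*z) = z*(z - 3)*(z^4 - 9*z^3 + 23*z^2 - 15*z) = z*(z - 5)*(z - 3)*(z^3 - 4*z^2 + 3*z) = z^2*(z - 5)*(z - 3)*(z^2 - 4*z + 3) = z^2*(z - 5)*(z - 3)*(z - 1)*(z - 3)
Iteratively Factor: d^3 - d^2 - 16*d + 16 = (d - 4)*(d^2 + 3*d - 4) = (d - 4)*(d + 4)*(d - 1)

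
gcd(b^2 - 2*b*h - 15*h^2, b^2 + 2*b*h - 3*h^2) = b + 3*h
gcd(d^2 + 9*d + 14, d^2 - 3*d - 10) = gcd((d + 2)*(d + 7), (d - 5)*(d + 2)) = d + 2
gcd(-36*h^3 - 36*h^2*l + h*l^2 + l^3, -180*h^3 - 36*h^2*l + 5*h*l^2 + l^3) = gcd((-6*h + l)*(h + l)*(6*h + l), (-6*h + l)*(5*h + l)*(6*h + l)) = 36*h^2 - l^2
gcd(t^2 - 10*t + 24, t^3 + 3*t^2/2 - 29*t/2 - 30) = t - 4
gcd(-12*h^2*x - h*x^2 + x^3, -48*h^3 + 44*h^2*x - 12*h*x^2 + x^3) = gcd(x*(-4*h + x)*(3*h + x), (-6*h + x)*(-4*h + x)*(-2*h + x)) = -4*h + x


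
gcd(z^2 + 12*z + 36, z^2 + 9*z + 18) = z + 6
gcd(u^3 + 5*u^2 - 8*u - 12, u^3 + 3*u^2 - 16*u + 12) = u^2 + 4*u - 12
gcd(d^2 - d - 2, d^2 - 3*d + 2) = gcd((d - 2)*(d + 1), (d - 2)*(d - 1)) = d - 2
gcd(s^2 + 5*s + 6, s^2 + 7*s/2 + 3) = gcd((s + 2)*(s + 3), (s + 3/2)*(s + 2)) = s + 2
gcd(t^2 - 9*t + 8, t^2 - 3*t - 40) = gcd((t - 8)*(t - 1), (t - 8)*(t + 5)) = t - 8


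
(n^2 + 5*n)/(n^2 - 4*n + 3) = n*(n + 5)/(n^2 - 4*n + 3)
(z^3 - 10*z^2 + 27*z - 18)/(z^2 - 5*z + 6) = (z^2 - 7*z + 6)/(z - 2)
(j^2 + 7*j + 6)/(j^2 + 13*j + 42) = (j + 1)/(j + 7)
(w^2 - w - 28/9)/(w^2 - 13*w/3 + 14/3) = (w + 4/3)/(w - 2)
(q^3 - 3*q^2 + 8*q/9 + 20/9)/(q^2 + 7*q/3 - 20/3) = (3*q^2 - 4*q - 4)/(3*(q + 4))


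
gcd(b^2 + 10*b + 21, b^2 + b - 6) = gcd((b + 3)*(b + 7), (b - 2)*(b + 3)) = b + 3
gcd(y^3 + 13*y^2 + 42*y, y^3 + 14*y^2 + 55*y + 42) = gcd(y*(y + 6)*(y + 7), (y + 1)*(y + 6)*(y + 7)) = y^2 + 13*y + 42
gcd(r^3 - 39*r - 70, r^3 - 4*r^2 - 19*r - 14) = r^2 - 5*r - 14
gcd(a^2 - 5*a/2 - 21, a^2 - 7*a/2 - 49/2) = a + 7/2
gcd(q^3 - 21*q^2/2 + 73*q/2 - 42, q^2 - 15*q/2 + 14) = q^2 - 15*q/2 + 14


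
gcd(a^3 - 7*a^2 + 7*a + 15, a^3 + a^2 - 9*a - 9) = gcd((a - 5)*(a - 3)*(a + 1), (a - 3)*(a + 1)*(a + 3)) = a^2 - 2*a - 3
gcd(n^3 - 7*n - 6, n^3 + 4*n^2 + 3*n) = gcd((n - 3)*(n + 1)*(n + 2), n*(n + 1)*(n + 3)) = n + 1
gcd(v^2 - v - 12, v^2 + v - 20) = v - 4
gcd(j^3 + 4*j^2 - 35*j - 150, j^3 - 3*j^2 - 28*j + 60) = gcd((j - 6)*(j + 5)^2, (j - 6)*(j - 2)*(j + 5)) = j^2 - j - 30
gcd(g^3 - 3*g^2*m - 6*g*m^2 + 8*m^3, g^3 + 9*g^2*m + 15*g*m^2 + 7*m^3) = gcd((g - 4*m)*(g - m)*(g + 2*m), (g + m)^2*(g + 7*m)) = 1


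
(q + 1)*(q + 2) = q^2 + 3*q + 2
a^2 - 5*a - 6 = (a - 6)*(a + 1)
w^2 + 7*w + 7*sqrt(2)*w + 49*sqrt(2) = (w + 7)*(w + 7*sqrt(2))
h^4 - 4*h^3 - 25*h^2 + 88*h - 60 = (h - 6)*(h - 2)*(h - 1)*(h + 5)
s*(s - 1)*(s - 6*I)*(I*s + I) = I*s^4 + 6*s^3 - I*s^2 - 6*s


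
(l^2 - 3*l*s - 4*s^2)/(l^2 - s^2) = (-l + 4*s)/(-l + s)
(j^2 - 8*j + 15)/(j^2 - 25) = (j - 3)/(j + 5)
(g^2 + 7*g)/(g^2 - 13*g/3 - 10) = 3*g*(g + 7)/(3*g^2 - 13*g - 30)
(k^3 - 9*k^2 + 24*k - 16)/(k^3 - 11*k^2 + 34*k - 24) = (k - 4)/(k - 6)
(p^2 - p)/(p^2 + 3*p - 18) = p*(p - 1)/(p^2 + 3*p - 18)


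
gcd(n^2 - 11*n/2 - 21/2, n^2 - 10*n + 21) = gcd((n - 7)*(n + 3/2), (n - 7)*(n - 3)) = n - 7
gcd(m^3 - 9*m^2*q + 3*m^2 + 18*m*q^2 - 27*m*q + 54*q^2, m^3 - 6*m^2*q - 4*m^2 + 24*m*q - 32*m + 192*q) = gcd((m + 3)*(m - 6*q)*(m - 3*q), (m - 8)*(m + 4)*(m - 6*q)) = -m + 6*q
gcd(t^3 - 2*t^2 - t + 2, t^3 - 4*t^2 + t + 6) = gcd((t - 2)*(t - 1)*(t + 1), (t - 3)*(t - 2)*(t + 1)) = t^2 - t - 2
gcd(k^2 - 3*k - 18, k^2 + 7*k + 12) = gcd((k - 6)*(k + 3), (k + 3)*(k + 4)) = k + 3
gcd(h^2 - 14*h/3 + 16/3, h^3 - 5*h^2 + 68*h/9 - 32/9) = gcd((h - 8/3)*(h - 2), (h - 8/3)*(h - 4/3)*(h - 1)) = h - 8/3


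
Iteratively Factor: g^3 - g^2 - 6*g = (g - 3)*(g^2 + 2*g) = (g - 3)*(g + 2)*(g)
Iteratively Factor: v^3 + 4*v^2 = (v)*(v^2 + 4*v) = v*(v + 4)*(v)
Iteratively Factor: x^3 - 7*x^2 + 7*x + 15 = (x - 3)*(x^2 - 4*x - 5) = (x - 5)*(x - 3)*(x + 1)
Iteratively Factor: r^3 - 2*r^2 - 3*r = (r)*(r^2 - 2*r - 3) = r*(r - 3)*(r + 1)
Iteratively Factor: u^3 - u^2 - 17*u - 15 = (u - 5)*(u^2 + 4*u + 3) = (u - 5)*(u + 1)*(u + 3)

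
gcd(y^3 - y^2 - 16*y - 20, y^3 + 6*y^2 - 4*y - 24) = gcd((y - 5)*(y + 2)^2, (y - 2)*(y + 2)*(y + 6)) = y + 2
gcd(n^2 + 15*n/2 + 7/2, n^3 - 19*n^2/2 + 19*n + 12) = n + 1/2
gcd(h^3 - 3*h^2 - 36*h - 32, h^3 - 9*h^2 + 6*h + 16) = h^2 - 7*h - 8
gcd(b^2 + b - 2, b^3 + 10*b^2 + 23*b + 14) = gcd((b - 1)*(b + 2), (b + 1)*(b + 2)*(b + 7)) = b + 2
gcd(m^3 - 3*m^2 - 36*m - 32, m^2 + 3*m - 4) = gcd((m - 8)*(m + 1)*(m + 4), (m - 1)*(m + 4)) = m + 4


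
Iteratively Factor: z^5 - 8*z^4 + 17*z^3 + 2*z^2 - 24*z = (z - 3)*(z^4 - 5*z^3 + 2*z^2 + 8*z) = (z - 3)*(z - 2)*(z^3 - 3*z^2 - 4*z) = z*(z - 3)*(z - 2)*(z^2 - 3*z - 4) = z*(z - 3)*(z - 2)*(z + 1)*(z - 4)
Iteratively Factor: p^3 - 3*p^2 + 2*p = (p)*(p^2 - 3*p + 2) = p*(p - 2)*(p - 1)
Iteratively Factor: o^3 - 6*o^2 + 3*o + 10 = (o - 2)*(o^2 - 4*o - 5) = (o - 2)*(o + 1)*(o - 5)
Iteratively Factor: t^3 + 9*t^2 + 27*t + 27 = (t + 3)*(t^2 + 6*t + 9) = (t + 3)^2*(t + 3)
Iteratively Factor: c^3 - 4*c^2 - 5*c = (c - 5)*(c^2 + c) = c*(c - 5)*(c + 1)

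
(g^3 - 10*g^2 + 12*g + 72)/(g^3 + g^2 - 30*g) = (g^3 - 10*g^2 + 12*g + 72)/(g*(g^2 + g - 30))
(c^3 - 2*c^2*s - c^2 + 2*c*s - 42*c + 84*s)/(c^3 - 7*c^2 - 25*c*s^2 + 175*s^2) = (-c^2 + 2*c*s - 6*c + 12*s)/(-c^2 + 25*s^2)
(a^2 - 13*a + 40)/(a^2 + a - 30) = (a - 8)/(a + 6)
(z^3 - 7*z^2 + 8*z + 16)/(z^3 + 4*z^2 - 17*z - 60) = (z^2 - 3*z - 4)/(z^2 + 8*z + 15)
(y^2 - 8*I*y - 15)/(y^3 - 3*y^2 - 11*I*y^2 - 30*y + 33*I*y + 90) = (y - 3*I)/(y^2 + y*(-3 - 6*I) + 18*I)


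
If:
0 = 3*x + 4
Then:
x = -4/3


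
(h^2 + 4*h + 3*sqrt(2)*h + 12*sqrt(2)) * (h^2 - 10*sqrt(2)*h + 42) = h^4 - 7*sqrt(2)*h^3 + 4*h^3 - 28*sqrt(2)*h^2 - 18*h^2 - 72*h + 126*sqrt(2)*h + 504*sqrt(2)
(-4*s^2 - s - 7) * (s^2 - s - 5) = -4*s^4 + 3*s^3 + 14*s^2 + 12*s + 35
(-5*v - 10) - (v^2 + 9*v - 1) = -v^2 - 14*v - 9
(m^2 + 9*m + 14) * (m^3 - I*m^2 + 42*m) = m^5 + 9*m^4 - I*m^4 + 56*m^3 - 9*I*m^3 + 378*m^2 - 14*I*m^2 + 588*m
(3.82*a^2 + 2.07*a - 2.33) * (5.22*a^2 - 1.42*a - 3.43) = 19.9404*a^4 + 5.381*a^3 - 28.2046*a^2 - 3.7915*a + 7.9919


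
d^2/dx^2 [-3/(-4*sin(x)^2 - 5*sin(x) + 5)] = 3*(-64*sin(x)^4 - 60*sin(x)^3 - 9*sin(x)^2 + 95*sin(x) + 90)/(4*sin(x)^2 + 5*sin(x) - 5)^3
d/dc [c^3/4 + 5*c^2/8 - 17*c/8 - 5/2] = 3*c^2/4 + 5*c/4 - 17/8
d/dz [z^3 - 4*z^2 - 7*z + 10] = 3*z^2 - 8*z - 7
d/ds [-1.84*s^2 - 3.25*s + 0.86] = -3.68*s - 3.25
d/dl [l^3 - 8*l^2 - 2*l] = 3*l^2 - 16*l - 2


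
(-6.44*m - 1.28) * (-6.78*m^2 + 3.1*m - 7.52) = 43.6632*m^3 - 11.2856*m^2 + 44.4608*m + 9.6256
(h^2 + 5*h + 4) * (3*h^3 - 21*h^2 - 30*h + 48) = 3*h^5 - 6*h^4 - 123*h^3 - 186*h^2 + 120*h + 192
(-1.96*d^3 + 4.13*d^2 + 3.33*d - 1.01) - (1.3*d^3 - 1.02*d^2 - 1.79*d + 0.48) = -3.26*d^3 + 5.15*d^2 + 5.12*d - 1.49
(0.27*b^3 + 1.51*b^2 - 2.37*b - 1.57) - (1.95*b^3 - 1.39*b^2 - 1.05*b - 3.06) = -1.68*b^3 + 2.9*b^2 - 1.32*b + 1.49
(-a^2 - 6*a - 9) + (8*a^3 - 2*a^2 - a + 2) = 8*a^3 - 3*a^2 - 7*a - 7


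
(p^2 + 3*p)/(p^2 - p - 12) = p/(p - 4)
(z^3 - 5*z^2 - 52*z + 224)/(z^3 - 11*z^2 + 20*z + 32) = (z + 7)/(z + 1)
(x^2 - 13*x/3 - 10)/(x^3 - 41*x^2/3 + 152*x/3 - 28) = (3*x + 5)/(3*x^2 - 23*x + 14)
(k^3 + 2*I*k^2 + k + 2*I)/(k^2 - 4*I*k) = (k^3 + 2*I*k^2 + k + 2*I)/(k*(k - 4*I))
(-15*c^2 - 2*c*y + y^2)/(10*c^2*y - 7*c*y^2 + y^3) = (3*c + y)/(y*(-2*c + y))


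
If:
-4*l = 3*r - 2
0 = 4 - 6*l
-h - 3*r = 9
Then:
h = -25/3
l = 2/3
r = -2/9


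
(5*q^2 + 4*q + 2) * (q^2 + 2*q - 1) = 5*q^4 + 14*q^3 + 5*q^2 - 2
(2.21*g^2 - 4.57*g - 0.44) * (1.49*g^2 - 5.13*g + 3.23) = 3.2929*g^4 - 18.1466*g^3 + 29.9268*g^2 - 12.5039*g - 1.4212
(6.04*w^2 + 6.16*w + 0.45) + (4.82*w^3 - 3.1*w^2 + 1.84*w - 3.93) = 4.82*w^3 + 2.94*w^2 + 8.0*w - 3.48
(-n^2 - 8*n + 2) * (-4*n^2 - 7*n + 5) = 4*n^4 + 39*n^3 + 43*n^2 - 54*n + 10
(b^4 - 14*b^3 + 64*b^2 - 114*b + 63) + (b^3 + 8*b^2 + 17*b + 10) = b^4 - 13*b^3 + 72*b^2 - 97*b + 73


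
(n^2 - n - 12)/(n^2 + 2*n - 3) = (n - 4)/(n - 1)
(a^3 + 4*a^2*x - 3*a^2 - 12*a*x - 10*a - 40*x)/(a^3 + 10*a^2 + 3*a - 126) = (a^3 + 4*a^2*x - 3*a^2 - 12*a*x - 10*a - 40*x)/(a^3 + 10*a^2 + 3*a - 126)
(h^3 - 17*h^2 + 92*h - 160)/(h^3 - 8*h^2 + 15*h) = (h^2 - 12*h + 32)/(h*(h - 3))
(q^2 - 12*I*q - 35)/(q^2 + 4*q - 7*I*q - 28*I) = (q - 5*I)/(q + 4)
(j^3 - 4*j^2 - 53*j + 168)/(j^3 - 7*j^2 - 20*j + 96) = (j + 7)/(j + 4)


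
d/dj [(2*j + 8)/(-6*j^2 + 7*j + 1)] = 6*(2*j^2 + 16*j - 9)/(36*j^4 - 84*j^3 + 37*j^2 + 14*j + 1)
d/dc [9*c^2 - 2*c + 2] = 18*c - 2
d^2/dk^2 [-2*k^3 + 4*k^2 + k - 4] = 8 - 12*k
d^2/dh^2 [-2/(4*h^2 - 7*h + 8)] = 4*(16*h^2 - 28*h - (8*h - 7)^2 + 32)/(4*h^2 - 7*h + 8)^3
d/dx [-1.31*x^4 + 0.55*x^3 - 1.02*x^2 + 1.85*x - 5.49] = -5.24*x^3 + 1.65*x^2 - 2.04*x + 1.85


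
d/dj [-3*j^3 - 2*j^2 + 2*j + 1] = -9*j^2 - 4*j + 2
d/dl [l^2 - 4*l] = 2*l - 4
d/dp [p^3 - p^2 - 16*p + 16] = 3*p^2 - 2*p - 16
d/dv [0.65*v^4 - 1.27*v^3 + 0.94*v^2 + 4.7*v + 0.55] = 2.6*v^3 - 3.81*v^2 + 1.88*v + 4.7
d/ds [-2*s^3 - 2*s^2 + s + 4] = -6*s^2 - 4*s + 1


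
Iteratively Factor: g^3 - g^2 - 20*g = (g + 4)*(g^2 - 5*g) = (g - 5)*(g + 4)*(g)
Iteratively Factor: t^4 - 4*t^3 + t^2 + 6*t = (t - 3)*(t^3 - t^2 - 2*t) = t*(t - 3)*(t^2 - t - 2) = t*(t - 3)*(t + 1)*(t - 2)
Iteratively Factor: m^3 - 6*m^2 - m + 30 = (m + 2)*(m^2 - 8*m + 15) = (m - 3)*(m + 2)*(m - 5)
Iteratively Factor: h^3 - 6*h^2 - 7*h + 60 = (h + 3)*(h^2 - 9*h + 20) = (h - 5)*(h + 3)*(h - 4)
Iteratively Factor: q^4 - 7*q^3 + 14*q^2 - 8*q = (q)*(q^3 - 7*q^2 + 14*q - 8) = q*(q - 1)*(q^2 - 6*q + 8) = q*(q - 4)*(q - 1)*(q - 2)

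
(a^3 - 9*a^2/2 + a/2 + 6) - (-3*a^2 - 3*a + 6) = a^3 - 3*a^2/2 + 7*a/2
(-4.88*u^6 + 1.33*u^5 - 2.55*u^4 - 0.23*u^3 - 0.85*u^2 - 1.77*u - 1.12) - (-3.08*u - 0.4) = -4.88*u^6 + 1.33*u^5 - 2.55*u^4 - 0.23*u^3 - 0.85*u^2 + 1.31*u - 0.72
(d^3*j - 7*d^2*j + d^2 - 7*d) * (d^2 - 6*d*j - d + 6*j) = d^5*j - 6*d^4*j^2 - 8*d^4*j + d^4 + 48*d^3*j^2 + d^3*j - 8*d^3 - 42*d^2*j^2 + 48*d^2*j + 7*d^2 - 42*d*j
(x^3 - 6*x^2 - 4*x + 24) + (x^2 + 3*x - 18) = x^3 - 5*x^2 - x + 6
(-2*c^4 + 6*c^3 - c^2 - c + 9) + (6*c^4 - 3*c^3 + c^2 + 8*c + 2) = 4*c^4 + 3*c^3 + 7*c + 11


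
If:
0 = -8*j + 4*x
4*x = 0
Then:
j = 0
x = 0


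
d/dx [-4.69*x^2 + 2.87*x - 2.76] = 2.87 - 9.38*x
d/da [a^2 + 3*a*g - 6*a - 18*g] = 2*a + 3*g - 6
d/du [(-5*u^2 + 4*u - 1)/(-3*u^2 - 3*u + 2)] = (27*u^2 - 26*u + 5)/(9*u^4 + 18*u^3 - 3*u^2 - 12*u + 4)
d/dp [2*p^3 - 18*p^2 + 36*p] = 6*p^2 - 36*p + 36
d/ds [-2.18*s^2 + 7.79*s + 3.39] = 7.79 - 4.36*s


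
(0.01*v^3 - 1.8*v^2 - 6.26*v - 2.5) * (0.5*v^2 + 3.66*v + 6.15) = 0.005*v^5 - 0.8634*v^4 - 9.6565*v^3 - 35.2316*v^2 - 47.649*v - 15.375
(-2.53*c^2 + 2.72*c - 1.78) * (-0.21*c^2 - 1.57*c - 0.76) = 0.5313*c^4 + 3.4009*c^3 - 1.9738*c^2 + 0.7274*c + 1.3528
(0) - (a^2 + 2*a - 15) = -a^2 - 2*a + 15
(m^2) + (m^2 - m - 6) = 2*m^2 - m - 6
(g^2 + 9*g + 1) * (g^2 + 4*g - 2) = g^4 + 13*g^3 + 35*g^2 - 14*g - 2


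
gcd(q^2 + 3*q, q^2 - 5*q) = q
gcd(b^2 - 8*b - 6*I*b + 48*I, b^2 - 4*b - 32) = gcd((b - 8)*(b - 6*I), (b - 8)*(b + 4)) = b - 8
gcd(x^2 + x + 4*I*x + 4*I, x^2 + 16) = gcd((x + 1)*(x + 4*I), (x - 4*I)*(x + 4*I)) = x + 4*I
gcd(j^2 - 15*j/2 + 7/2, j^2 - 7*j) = j - 7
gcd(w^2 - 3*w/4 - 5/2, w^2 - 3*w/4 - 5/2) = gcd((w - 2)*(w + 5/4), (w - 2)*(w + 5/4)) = w^2 - 3*w/4 - 5/2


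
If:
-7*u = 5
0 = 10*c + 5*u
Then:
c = 5/14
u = -5/7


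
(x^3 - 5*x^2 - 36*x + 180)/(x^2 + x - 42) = (x^2 + x - 30)/(x + 7)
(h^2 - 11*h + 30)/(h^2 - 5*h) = (h - 6)/h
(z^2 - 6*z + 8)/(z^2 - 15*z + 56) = (z^2 - 6*z + 8)/(z^2 - 15*z + 56)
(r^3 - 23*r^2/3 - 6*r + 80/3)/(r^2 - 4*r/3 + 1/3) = (3*r^3 - 23*r^2 - 18*r + 80)/(3*r^2 - 4*r + 1)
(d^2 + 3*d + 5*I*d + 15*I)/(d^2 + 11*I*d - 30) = (d + 3)/(d + 6*I)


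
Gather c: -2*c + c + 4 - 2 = 2 - c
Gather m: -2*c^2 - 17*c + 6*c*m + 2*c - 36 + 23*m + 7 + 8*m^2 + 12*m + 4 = -2*c^2 - 15*c + 8*m^2 + m*(6*c + 35) - 25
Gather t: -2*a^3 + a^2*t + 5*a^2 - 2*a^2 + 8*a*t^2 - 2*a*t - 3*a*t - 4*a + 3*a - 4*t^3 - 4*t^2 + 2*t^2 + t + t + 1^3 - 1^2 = -2*a^3 + 3*a^2 - a - 4*t^3 + t^2*(8*a - 2) + t*(a^2 - 5*a + 2)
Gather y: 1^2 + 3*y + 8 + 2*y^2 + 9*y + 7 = 2*y^2 + 12*y + 16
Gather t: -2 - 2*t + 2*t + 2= 0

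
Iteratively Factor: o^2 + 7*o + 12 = (o + 4)*(o + 3)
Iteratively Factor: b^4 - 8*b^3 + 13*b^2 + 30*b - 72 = (b - 4)*(b^3 - 4*b^2 - 3*b + 18) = (b - 4)*(b + 2)*(b^2 - 6*b + 9) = (b - 4)*(b - 3)*(b + 2)*(b - 3)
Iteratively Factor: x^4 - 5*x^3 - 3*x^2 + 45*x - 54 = (x - 2)*(x^3 - 3*x^2 - 9*x + 27) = (x - 2)*(x + 3)*(x^2 - 6*x + 9) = (x - 3)*(x - 2)*(x + 3)*(x - 3)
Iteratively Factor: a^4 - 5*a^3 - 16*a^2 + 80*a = (a - 4)*(a^3 - a^2 - 20*a) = (a - 4)*(a + 4)*(a^2 - 5*a) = a*(a - 4)*(a + 4)*(a - 5)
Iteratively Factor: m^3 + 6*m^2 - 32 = (m - 2)*(m^2 + 8*m + 16) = (m - 2)*(m + 4)*(m + 4)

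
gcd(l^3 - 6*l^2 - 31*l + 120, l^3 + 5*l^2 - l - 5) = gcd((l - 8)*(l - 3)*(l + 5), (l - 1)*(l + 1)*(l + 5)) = l + 5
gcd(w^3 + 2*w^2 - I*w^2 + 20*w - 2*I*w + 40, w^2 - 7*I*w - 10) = w - 5*I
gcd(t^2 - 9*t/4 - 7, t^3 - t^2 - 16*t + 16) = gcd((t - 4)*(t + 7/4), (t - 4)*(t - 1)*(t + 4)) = t - 4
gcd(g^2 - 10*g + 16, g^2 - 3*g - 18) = 1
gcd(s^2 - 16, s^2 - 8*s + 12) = 1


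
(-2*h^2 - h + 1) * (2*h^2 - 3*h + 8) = -4*h^4 + 4*h^3 - 11*h^2 - 11*h + 8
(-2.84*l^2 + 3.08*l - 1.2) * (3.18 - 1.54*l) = 4.3736*l^3 - 13.7744*l^2 + 11.6424*l - 3.816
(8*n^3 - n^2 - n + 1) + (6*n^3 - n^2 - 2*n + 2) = 14*n^3 - 2*n^2 - 3*n + 3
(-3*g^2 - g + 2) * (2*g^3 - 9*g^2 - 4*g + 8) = -6*g^5 + 25*g^4 + 25*g^3 - 38*g^2 - 16*g + 16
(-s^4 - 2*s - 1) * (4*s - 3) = -4*s^5 + 3*s^4 - 8*s^2 + 2*s + 3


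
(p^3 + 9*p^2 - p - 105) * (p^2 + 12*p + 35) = p^5 + 21*p^4 + 142*p^3 + 198*p^2 - 1295*p - 3675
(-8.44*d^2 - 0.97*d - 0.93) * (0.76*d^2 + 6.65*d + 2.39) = -6.4144*d^4 - 56.8632*d^3 - 27.3289*d^2 - 8.5028*d - 2.2227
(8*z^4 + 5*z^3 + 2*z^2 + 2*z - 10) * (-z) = -8*z^5 - 5*z^4 - 2*z^3 - 2*z^2 + 10*z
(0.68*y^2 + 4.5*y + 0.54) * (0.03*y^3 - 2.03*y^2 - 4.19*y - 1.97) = 0.0204*y^5 - 1.2454*y^4 - 11.968*y^3 - 21.2908*y^2 - 11.1276*y - 1.0638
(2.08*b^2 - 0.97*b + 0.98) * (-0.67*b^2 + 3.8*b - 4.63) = -1.3936*b^4 + 8.5539*b^3 - 13.973*b^2 + 8.2151*b - 4.5374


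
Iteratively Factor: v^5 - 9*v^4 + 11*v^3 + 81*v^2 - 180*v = (v - 3)*(v^4 - 6*v^3 - 7*v^2 + 60*v) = (v - 5)*(v - 3)*(v^3 - v^2 - 12*v) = (v - 5)*(v - 4)*(v - 3)*(v^2 + 3*v) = v*(v - 5)*(v - 4)*(v - 3)*(v + 3)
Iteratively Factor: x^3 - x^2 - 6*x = (x + 2)*(x^2 - 3*x) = x*(x + 2)*(x - 3)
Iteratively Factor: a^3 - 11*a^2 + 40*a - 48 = (a - 3)*(a^2 - 8*a + 16) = (a - 4)*(a - 3)*(a - 4)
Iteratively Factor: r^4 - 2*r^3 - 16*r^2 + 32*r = (r - 2)*(r^3 - 16*r) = r*(r - 2)*(r^2 - 16) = r*(r - 2)*(r + 4)*(r - 4)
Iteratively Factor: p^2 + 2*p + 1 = (p + 1)*(p + 1)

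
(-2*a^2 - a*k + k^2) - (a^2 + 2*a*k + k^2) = -3*a^2 - 3*a*k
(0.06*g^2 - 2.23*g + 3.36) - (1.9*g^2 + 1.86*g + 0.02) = -1.84*g^2 - 4.09*g + 3.34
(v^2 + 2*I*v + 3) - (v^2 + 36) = 2*I*v - 33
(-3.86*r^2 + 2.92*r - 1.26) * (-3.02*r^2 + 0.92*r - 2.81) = 11.6572*r^4 - 12.3696*r^3 + 17.3382*r^2 - 9.3644*r + 3.5406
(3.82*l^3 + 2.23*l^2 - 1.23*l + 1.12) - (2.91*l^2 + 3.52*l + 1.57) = 3.82*l^3 - 0.68*l^2 - 4.75*l - 0.45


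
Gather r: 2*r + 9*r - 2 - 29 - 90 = 11*r - 121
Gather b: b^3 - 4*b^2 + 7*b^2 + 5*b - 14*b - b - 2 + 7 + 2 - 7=b^3 + 3*b^2 - 10*b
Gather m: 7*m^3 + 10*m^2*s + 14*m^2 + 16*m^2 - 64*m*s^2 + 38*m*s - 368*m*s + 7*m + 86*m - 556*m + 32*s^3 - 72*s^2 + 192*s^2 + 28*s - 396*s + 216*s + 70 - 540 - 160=7*m^3 + m^2*(10*s + 30) + m*(-64*s^2 - 330*s - 463) + 32*s^3 + 120*s^2 - 152*s - 630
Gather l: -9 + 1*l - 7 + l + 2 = 2*l - 14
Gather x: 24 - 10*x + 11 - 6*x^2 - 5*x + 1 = -6*x^2 - 15*x + 36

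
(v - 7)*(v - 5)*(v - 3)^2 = v^4 - 18*v^3 + 116*v^2 - 318*v + 315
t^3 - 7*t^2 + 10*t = t*(t - 5)*(t - 2)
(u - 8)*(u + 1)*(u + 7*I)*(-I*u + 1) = -I*u^4 + 8*u^3 + 7*I*u^3 - 56*u^2 + 15*I*u^2 - 64*u - 49*I*u - 56*I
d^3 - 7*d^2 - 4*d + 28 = (d - 7)*(d - 2)*(d + 2)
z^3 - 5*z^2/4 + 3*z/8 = z*(z - 3/4)*(z - 1/2)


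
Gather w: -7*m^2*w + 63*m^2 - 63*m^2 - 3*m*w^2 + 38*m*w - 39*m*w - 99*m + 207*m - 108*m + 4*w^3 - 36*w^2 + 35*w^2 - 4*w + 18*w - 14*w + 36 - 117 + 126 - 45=4*w^3 + w^2*(-3*m - 1) + w*(-7*m^2 - m)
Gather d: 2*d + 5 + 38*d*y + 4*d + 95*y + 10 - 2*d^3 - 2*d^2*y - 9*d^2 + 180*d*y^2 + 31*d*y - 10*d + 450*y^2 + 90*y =-2*d^3 + d^2*(-2*y - 9) + d*(180*y^2 + 69*y - 4) + 450*y^2 + 185*y + 15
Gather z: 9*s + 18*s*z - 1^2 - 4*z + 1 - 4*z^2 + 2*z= 9*s - 4*z^2 + z*(18*s - 2)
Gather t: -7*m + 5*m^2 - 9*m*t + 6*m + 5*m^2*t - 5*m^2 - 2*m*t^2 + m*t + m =-2*m*t^2 + t*(5*m^2 - 8*m)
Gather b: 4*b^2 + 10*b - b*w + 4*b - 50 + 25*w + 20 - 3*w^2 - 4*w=4*b^2 + b*(14 - w) - 3*w^2 + 21*w - 30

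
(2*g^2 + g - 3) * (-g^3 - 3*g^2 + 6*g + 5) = -2*g^5 - 7*g^4 + 12*g^3 + 25*g^2 - 13*g - 15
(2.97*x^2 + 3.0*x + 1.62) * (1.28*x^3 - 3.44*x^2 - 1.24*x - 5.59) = 3.8016*x^5 - 6.3768*x^4 - 11.9292*x^3 - 25.8951*x^2 - 18.7788*x - 9.0558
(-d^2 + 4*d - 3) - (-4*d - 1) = -d^2 + 8*d - 2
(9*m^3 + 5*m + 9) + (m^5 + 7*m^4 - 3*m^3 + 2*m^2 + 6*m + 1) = m^5 + 7*m^4 + 6*m^3 + 2*m^2 + 11*m + 10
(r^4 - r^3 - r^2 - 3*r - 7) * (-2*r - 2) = -2*r^5 + 4*r^3 + 8*r^2 + 20*r + 14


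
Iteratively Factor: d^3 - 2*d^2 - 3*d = (d)*(d^2 - 2*d - 3) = d*(d - 3)*(d + 1)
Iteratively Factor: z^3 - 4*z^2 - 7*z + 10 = (z + 2)*(z^2 - 6*z + 5) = (z - 5)*(z + 2)*(z - 1)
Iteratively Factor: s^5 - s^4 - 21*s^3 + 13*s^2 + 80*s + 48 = (s - 3)*(s^4 + 2*s^3 - 15*s^2 - 32*s - 16) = (s - 3)*(s + 1)*(s^3 + s^2 - 16*s - 16) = (s - 4)*(s - 3)*(s + 1)*(s^2 + 5*s + 4) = (s - 4)*(s - 3)*(s + 1)^2*(s + 4)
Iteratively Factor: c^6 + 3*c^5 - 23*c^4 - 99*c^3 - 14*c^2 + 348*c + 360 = (c + 2)*(c^5 + c^4 - 25*c^3 - 49*c^2 + 84*c + 180) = (c + 2)*(c + 3)*(c^4 - 2*c^3 - 19*c^2 + 8*c + 60) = (c + 2)*(c + 3)^2*(c^3 - 5*c^2 - 4*c + 20) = (c - 5)*(c + 2)*(c + 3)^2*(c^2 - 4) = (c - 5)*(c - 2)*(c + 2)*(c + 3)^2*(c + 2)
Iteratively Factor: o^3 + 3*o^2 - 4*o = (o)*(o^2 + 3*o - 4) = o*(o - 1)*(o + 4)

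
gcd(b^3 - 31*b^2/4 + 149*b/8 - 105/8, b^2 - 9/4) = 1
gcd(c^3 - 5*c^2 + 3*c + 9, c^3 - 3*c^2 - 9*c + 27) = c^2 - 6*c + 9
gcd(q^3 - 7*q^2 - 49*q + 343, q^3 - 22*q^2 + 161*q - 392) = q^2 - 14*q + 49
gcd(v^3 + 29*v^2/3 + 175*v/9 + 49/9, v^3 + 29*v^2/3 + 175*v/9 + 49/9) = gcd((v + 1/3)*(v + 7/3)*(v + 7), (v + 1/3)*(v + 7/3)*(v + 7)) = v^3 + 29*v^2/3 + 175*v/9 + 49/9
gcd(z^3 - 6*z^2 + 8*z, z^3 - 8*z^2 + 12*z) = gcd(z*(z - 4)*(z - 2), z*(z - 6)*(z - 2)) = z^2 - 2*z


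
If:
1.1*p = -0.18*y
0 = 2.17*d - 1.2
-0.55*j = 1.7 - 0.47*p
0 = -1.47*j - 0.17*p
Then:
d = 0.55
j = -0.37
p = 3.19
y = -19.47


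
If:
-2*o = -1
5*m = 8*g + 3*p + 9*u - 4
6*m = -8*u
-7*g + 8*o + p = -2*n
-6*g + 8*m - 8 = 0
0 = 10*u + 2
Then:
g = -44/45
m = 4/15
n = -2137/270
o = 1/2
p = 673/135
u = -1/5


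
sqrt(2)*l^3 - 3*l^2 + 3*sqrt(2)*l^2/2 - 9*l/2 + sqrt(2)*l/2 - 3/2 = (l + 1)*(l - 3*sqrt(2)/2)*(sqrt(2)*l + sqrt(2)/2)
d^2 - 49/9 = (d - 7/3)*(d + 7/3)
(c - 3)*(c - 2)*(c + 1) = c^3 - 4*c^2 + c + 6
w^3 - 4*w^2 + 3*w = w*(w - 3)*(w - 1)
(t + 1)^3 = t^3 + 3*t^2 + 3*t + 1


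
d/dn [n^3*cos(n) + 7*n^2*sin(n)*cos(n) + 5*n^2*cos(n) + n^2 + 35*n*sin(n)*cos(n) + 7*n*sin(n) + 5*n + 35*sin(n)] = -n^3*sin(n) - 5*n^2*sin(n) + 3*n^2*cos(n) + 7*n^2*cos(2*n) + 7*n*sin(2*n) + 17*n*cos(n) + 35*n*cos(2*n) + 2*n + 7*sin(n) + 35*sin(2*n)/2 + 35*cos(n) + 5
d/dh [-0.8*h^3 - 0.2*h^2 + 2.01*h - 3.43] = -2.4*h^2 - 0.4*h + 2.01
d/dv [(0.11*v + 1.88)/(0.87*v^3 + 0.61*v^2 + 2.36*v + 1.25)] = (0.0957*v^3 + 0.0671*v^2 + 0.2596*v - (0.11*v + 1.88)*(2.61*v^2 + 1.22*v + 2.36) + 0.1375)/(0.87*v^3 + 0.61*v^2 + 2.36*v + 1.25)^2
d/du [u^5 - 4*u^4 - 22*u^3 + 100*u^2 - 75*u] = 5*u^4 - 16*u^3 - 66*u^2 + 200*u - 75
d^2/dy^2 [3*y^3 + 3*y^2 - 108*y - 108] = 18*y + 6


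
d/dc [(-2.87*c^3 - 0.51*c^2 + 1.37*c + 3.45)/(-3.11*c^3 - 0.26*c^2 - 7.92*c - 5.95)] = (-3.5527136788005e-15*c^5 - 0.8399*c^4 + 53.9822*c^3 + 87.8134*c^2 + 7.863*c + 19.1725)/(9.6721*c^6 + 1.6172*c^5 + 49.33*c^4 + 41.1274*c^3 + 65.8204*c^2 + 94.248*c + 35.4025)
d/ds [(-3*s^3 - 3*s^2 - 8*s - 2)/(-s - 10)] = 3*(2*s^3 + 31*s^2 + 20*s + 26)/(s^2 + 20*s + 100)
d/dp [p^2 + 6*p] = 2*p + 6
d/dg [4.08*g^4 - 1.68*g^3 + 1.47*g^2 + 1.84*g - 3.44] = 16.32*g^3 - 5.04*g^2 + 2.94*g + 1.84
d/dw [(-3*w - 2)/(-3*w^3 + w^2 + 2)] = (9*w^3 - 3*w^2 - w*(3*w + 2)*(9*w - 2) - 6)/(-3*w^3 + w^2 + 2)^2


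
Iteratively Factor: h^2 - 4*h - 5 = (h + 1)*(h - 5)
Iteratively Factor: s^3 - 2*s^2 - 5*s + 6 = (s - 1)*(s^2 - s - 6) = (s - 1)*(s + 2)*(s - 3)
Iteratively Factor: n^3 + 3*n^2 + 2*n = (n + 1)*(n^2 + 2*n) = (n + 1)*(n + 2)*(n)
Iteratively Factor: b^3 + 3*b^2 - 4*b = (b - 1)*(b^2 + 4*b) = (b - 1)*(b + 4)*(b)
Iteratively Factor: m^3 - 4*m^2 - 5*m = (m + 1)*(m^2 - 5*m) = (m - 5)*(m + 1)*(m)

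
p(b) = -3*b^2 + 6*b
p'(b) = 6 - 6*b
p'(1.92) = -5.52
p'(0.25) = 4.50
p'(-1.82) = 16.92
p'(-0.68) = 10.08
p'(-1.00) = 12.00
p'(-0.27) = 7.62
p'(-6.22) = 43.32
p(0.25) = 1.31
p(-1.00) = -9.00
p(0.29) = 1.49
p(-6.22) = -153.39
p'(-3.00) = 24.00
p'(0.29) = 4.26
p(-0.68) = -5.47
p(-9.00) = -297.00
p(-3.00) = -45.00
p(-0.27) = -1.84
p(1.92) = 0.46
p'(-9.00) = 60.00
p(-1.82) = -20.86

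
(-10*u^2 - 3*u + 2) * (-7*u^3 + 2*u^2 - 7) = 70*u^5 + u^4 - 20*u^3 + 74*u^2 + 21*u - 14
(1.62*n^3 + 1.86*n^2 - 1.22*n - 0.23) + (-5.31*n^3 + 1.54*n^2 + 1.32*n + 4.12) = -3.69*n^3 + 3.4*n^2 + 0.1*n + 3.89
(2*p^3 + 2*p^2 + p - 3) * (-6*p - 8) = -12*p^4 - 28*p^3 - 22*p^2 + 10*p + 24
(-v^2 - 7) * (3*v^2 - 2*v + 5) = -3*v^4 + 2*v^3 - 26*v^2 + 14*v - 35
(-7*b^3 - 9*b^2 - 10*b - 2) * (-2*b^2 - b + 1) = 14*b^5 + 25*b^4 + 22*b^3 + 5*b^2 - 8*b - 2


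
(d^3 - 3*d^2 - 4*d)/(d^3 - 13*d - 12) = d/(d + 3)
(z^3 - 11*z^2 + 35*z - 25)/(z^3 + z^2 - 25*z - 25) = (z^2 - 6*z + 5)/(z^2 + 6*z + 5)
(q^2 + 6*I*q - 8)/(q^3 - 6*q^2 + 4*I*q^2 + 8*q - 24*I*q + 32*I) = (q + 2*I)/(q^2 - 6*q + 8)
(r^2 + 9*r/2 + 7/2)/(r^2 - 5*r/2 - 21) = (r + 1)/(r - 6)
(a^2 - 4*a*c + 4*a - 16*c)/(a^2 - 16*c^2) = (a + 4)/(a + 4*c)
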